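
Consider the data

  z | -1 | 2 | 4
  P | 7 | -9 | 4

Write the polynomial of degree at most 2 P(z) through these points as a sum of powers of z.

P(z) = (71/30)z^2 - (77/10)z - 46/15

L_0(z) = (z - 2)(z - 4) / [15] = (1/15)z^2 - (2/5)z + 8/15
L_1(z) = (z + 1)(z - 4) / [-6] = -(1/6)z^2 + (1/2)z + 2/3
L_2(z) = (z + 1)(z - 2) / [10] = (1/10)z^2 - (1/10)z - 1/5
P(z) = 7·L_0 + (-9)·L_1 + 4·L_2
  7·L_0(z) = (7/15)z^2 - (14/5)z + 56/15
  (-9)·L_1(z) = (3/2)z^2 - (9/2)z - 6
  4·L_2(z) = (2/5)z^2 - (2/5)z - 4/5
Adding term by term: (71/30)z^2 - (77/10)z - 46/15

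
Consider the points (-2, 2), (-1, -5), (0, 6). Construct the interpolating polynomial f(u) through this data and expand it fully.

f(u) = 9u^2 + 20u + 6

Build the Lagrange basis polynomials:
L_0(u) = (u + 1)u / [2] = (1/2)u^2 + (1/2)u
L_1(u) = (u + 2)u / [-1] = -u^2 - 2u
L_2(u) = (u + 2)(u + 1) / [2] = (1/2)u^2 + (3/2)u + 1
f(u) = 2·L_0 + (-5)·L_1 + 6·L_2
  2·L_0(u) = u^2 + u
  (-5)·L_1(u) = 5u^2 + 10u
  6·L_2(u) = 3u^2 + 9u + 6
Adding term by term: 9u^2 + 20u + 6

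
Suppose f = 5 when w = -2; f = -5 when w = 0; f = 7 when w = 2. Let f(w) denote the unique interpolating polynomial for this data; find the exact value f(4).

41

L_0(4) = (4)·(2)/[(-2)·(-4)] = 1
L_1(4) = (6)·(2)/[(2)·(-2)] = -3
L_2(4) = (6)·(4)/[(4)·(2)] = 3
Sum: 5·(1) + (-5)·(-3) + 7·(3) = 41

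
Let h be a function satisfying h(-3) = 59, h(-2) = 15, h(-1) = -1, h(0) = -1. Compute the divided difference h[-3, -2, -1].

h[-3,-2] = (15 - 59) / (-2 - (-3)) = -44
h[-2,-1] = (-1 - 15) / (-1 - (-2)) = -16
h[-3,-2,-1] = (-16 - (-44)) / (-1 - (-3)) = 14

14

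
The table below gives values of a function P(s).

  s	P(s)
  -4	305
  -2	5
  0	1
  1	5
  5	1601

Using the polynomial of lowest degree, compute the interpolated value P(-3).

L_0(-3) = (-1)·(-3)·(-4)·(-8)/[(-2)·(-4)·(-5)·(-9)] = 4/15
L_1(-3) = (1)·(-3)·(-4)·(-8)/[(2)·(-2)·(-3)·(-7)] = 8/7
L_2(-3) = (1)·(-1)·(-4)·(-8)/[(4)·(2)·(-1)·(-5)] = -4/5
L_3(-3) = (1)·(-1)·(-3)·(-8)/[(5)·(3)·(1)·(-4)] = 2/5
L_4(-3) = (1)·(-1)·(-3)·(-4)/[(9)·(7)·(5)·(4)] = -1/105
Sum: 305·(4/15) + 5·(8/7) + 1·(-4/5) + 5·(2/5) + 1601·(-1/105) = 73

73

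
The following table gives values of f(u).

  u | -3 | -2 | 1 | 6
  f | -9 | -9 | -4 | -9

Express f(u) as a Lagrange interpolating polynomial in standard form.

f(u) = -(1/12)u^3 + (1/12)u^2 + 2u - 6

Build the Lagrange basis polynomials:
L_0(u) = (u + 2)(u - 1)(u - 6) / [-36] = -(1/36)u^3 + (5/36)u^2 + (2/9)u - 1/3
L_1(u) = (u + 3)(u - 1)(u - 6) / [24] = (1/24)u^3 - (1/6)u^2 - (5/8)u + 3/4
L_2(u) = (u + 3)(u + 2)(u - 6) / [-60] = -(1/60)u^3 + (1/60)u^2 + (2/5)u + 3/5
L_3(u) = (u + 3)(u + 2)(u - 1) / [360] = (1/360)u^3 + (1/90)u^2 + (1/360)u - 1/60
f(u) = (-9)·L_0 + (-9)·L_1 + (-4)·L_2 + (-9)·L_3
  (-9)·L_0(u) = (1/4)u^3 - (5/4)u^2 - 2u + 3
  (-9)·L_1(u) = -(3/8)u^3 + (3/2)u^2 + (45/8)u - 27/4
  (-4)·L_2(u) = (1/15)u^3 - (1/15)u^2 - (8/5)u - 12/5
  (-9)·L_3(u) = -(1/40)u^3 - (1/10)u^2 - (1/40)u + 3/20
Adding term by term: -(1/12)u^3 + (1/12)u^2 + 2u - 6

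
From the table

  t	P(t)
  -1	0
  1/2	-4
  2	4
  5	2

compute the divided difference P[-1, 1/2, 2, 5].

-2/3

P[-1,1/2] = (-4 - 0) / (1/2 - (-1)) = -8/3
P[1/2,2] = (4 - (-4)) / (2 - 1/2) = 16/3
P[2,5] = (2 - 4) / (5 - 2) = -2/3
P[-1,1/2,2] = (16/3 - (-8/3)) / (2 - (-1)) = 8/3
P[1/2,2,5] = (-2/3 - 16/3) / (5 - 1/2) = -4/3
P[-1,1/2,2,5] = (-4/3 - 8/3) / (5 - (-1)) = -2/3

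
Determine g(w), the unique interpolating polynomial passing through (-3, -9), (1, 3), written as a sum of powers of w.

Build the Lagrange basis polynomials:
L_0(w) = (w - 1) / [-4] = -(1/4)w + 1/4
L_1(w) = (w + 3) / [4] = (1/4)w + 3/4
g(w) = (-9)·L_0 + 3·L_1
  (-9)·L_0(w) = (9/4)w - 9/4
  3·L_1(w) = (3/4)w + 9/4
Adding term by term: 3w

g(w) = 3w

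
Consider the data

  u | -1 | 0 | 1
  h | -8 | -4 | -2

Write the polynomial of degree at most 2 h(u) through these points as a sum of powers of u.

Newton's divided differences:
h[-1,0] = (-4 - (-8)) / (0 - (-1)) = 4
h[0,1] = (-2 - (-4)) / (1 - 0) = 2
h[-1,0,1] = (2 - 4) / (1 - (-1)) = -1
h(u) = -8 + 4·(u + 1) + (-1)·(u + 1)u
Expanding: h(u) = -u^2 + 3u - 4

h(u) = -u^2 + 3u - 4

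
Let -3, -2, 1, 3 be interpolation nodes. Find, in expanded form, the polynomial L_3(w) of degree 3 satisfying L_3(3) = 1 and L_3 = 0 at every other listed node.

L_3(w) = (w + 3)(w + 2)(w - 1) / [(6)·(5)·(2)]
       = (w^3 + 4w^2 + w - 6) / (60)

L_3(w) = (1/60)w^3 + (1/15)w^2 + (1/60)w - 1/10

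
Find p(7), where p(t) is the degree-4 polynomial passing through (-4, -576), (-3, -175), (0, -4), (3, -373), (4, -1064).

Evaluate each Lagrange basis at t = 7:
L_0(7) = (10)·(7)·(4)·(3)/[(-1)·(-4)·(-7)·(-8)] = 15/4
L_1(7) = (11)·(7)·(4)·(3)/[(1)·(-3)·(-6)·(-7)] = -22/3
L_2(7) = (11)·(10)·(4)·(3)/[(4)·(3)·(-3)·(-4)] = 55/6
L_3(7) = (11)·(10)·(7)·(3)/[(7)·(6)·(3)·(-1)] = -55/3
L_4(7) = (11)·(10)·(7)·(4)/[(8)·(7)·(4)·(1)] = 55/4
Sum: (-576)·(15/4) + (-175)·(-22/3) + (-4)·(55/6) + (-373)·(-55/3) + (-1064)·(55/4) = -8705

-8705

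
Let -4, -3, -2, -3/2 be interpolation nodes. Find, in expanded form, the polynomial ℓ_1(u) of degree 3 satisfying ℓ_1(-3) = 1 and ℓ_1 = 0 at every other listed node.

ℓ_1(u) = (2/3)u^3 + 5u^2 + (34/3)u + 8

ℓ_1(u) = (u + 4)(u + 2)(u + 3/2) / [(1)·(-1)·(-3/2)]
       = (u^3 + (15/2)u^2 + 17u + 12) / (3/2)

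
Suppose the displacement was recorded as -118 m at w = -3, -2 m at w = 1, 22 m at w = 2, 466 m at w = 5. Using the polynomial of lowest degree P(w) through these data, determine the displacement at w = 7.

1312

Using Newton's divided-difference form:
P[-3,1] = (-2 - (-118)) / (1 - (-3)) = 29
P[1,2] = (22 - (-2)) / (2 - 1) = 24
P[2,5] = (466 - 22) / (5 - 2) = 148
P[-3,1,2] = (24 - 29) / (2 - (-3)) = -1
P[1,2,5] = (148 - 24) / (5 - 1) = 31
P[-3,1,2,5] = (31 - (-1)) / (5 - (-3)) = 4
P(7) = -118 + 29·(10) + (-1)·(10)·(6) + 4·(10)·(6)·(5) = 1312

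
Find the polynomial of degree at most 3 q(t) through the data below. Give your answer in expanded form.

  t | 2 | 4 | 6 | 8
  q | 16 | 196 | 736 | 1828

q(t) = 4t^3 - 3t^2 - 4t + 4

L_0(t) = (t - 4)(t - 6)(t - 8) / [-48] = -(1/48)t^3 + (3/8)t^2 - (13/6)t + 4
L_1(t) = (t - 2)(t - 6)(t - 8) / [16] = (1/16)t^3 - t^2 + (19/4)t - 6
L_2(t) = (t - 2)(t - 4)(t - 8) / [-16] = -(1/16)t^3 + (7/8)t^2 - (7/2)t + 4
L_3(t) = (t - 2)(t - 4)(t - 6) / [48] = (1/48)t^3 - (1/4)t^2 + (11/12)t - 1
q(t) = 16·L_0 + 196·L_1 + 736·L_2 + 1828·L_3
  16·L_0(t) = -(1/3)t^3 + 6t^2 - (104/3)t + 64
  196·L_1(t) = (49/4)t^3 - 196t^2 + 931t - 1176
  736·L_2(t) = -46t^3 + 644t^2 - 2576t + 2944
  1828·L_3(t) = (457/12)t^3 - 457t^2 + (5027/3)t - 1828
Adding term by term: 4t^3 - 3t^2 - 4t + 4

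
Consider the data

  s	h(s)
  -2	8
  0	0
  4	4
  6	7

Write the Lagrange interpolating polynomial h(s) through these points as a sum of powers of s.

h(s) = -(3/32)s^3 + (49/48)s^2 - (19/12)s

Build the Lagrange basis polynomials:
L_0(s) = s(s - 4)(s - 6) / [-96] = -(1/96)s^3 + (5/48)s^2 - (1/4)s
L_1(s) = (s + 2)(s - 4)(s - 6) / [48] = (1/48)s^3 - (1/6)s^2 + (1/12)s + 1
L_2(s) = (s + 2)s(s - 6) / [-48] = -(1/48)s^3 + (1/12)s^2 + (1/4)s
L_3(s) = (s + 2)s(s - 4) / [96] = (1/96)s^3 - (1/48)s^2 - (1/12)s
h(s) = 8·L_0 + 0·L_1 + 4·L_2 + 7·L_3
  8·L_0(s) = -(1/12)s^3 + (5/6)s^2 - 2s
  0·L_1(s) = 0
  4·L_2(s) = -(1/12)s^3 + (1/3)s^2 + s
  7·L_3(s) = (7/96)s^3 - (7/48)s^2 - (7/12)s
Adding term by term: -(3/32)s^3 + (49/48)s^2 - (19/12)s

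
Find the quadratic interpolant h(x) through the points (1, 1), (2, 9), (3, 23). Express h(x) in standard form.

h(x) = 3x^2 - x - 1

Newton's divided differences:
h[1,2] = (9 - 1) / (2 - 1) = 8
h[2,3] = (23 - 9) / (3 - 2) = 14
h[1,2,3] = (14 - 8) / (3 - 1) = 3
h(x) = 1 + 8·(x - 1) + 3·(x - 1)(x - 2)
Expanding: h(x) = 3x^2 - x - 1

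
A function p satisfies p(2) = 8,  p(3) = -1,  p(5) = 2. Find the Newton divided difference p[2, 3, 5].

p[2,3] = (-1 - 8) / (3 - 2) = -9
p[3,5] = (2 - (-1)) / (5 - 3) = 3/2
p[2,3,5] = (3/2 - (-9)) / (5 - 2) = 7/2

7/2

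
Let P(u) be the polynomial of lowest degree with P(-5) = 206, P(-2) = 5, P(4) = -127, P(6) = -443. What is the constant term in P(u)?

L_0(u) = (u + 2)(u - 4)(u - 6) / [-297] = -(1/297)u^3 + (8/297)u^2 - (4/297)u - 16/99
L_1(u) = (u + 5)(u - 4)(u - 6) / [144] = (1/144)u^3 - (5/144)u^2 - (13/72)u + 5/6
L_2(u) = (u + 5)(u + 2)(u - 6) / [-108] = -(1/108)u^3 - (1/108)u^2 + (8/27)u + 5/9
L_3(u) = (u + 5)(u + 2)(u - 4) / [176] = (1/176)u^3 + (3/176)u^2 - (9/88)u - 5/22
P(u) = 206·L_0 + 5·L_1 + (-127)·L_2 + (-443)·L_3
Only the constant term is needed; take it from each L_i and combine:
206·(-16/99) + 5·(5/6) + (-127)·(5/9) + (-443)·(-5/22) = 1

1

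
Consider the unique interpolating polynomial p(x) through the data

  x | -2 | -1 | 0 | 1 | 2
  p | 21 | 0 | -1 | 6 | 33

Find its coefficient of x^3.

L_0(x) = (x + 1)x(x - 1)(x - 2) / [24] = (1/24)x^4 - (1/12)x^3 - (1/24)x^2 + (1/12)x
L_1(x) = (x + 2)x(x - 1)(x - 2) / [-6] = -(1/6)x^4 + (1/6)x^3 + (2/3)x^2 - (2/3)x
L_2(x) = (x + 2)(x + 1)(x - 1)(x - 2) / [4] = (1/4)x^4 - (5/4)x^2 + 1
L_3(x) = (x + 2)(x + 1)x(x - 2) / [-6] = -(1/6)x^4 - (1/6)x^3 + (2/3)x^2 + (2/3)x
L_4(x) = (x + 2)(x + 1)x(x - 1) / [24] = (1/24)x^4 + (1/12)x^3 - (1/24)x^2 - (1/12)x
p(x) = 21·L_0 + 0·L_1 + (-1)·L_2 + 6·L_3 + 33·L_4
Only the coefficient of x^3 is needed; take it from each L_i and combine:
21·(-1/12) + 0·(1/6) + (-1)·(0) + 6·(-1/6) + 33·(1/12) = 0

0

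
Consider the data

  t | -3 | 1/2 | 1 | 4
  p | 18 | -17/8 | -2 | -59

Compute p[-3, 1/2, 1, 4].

-1

p[-3,1/2] = (-17/8 - 18) / (1/2 - (-3)) = -23/4
p[1/2,1] = (-2 - (-17/8)) / (1 - 1/2) = 1/4
p[1,4] = (-59 - (-2)) / (4 - 1) = -19
p[-3,1/2,1] = (1/4 - (-23/4)) / (1 - (-3)) = 3/2
p[1/2,1,4] = (-19 - 1/4) / (4 - 1/2) = -11/2
p[-3,1/2,1,4] = (-11/2 - 3/2) / (4 - (-3)) = -1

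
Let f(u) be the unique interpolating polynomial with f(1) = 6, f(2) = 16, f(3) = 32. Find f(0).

2

Evaluate each Lagrange basis at u = 0:
L_0(0) = (-2)·(-3)/[(-1)·(-2)] = 3
L_1(0) = (-1)·(-3)/[(1)·(-1)] = -3
L_2(0) = (-1)·(-2)/[(2)·(1)] = 1
Sum: 6·(3) + 16·(-3) + 32·(1) = 2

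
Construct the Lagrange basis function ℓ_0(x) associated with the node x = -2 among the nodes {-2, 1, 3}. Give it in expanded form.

ℓ_0(x) = (x - 1)(x - 3) / [(-3)·(-5)]
       = (x^2 - 4x + 3) / (15)

ℓ_0(x) = (1/15)x^2 - (4/15)x + 1/5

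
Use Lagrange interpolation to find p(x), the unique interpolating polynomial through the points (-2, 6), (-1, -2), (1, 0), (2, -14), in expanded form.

p(x) = -2x^3 - x^2 + 3x

L_0(x) = (x + 1)(x - 1)(x - 2) / [-12] = -(1/12)x^3 + (1/6)x^2 + (1/12)x - 1/6
L_1(x) = (x + 2)(x - 1)(x - 2) / [6] = (1/6)x^3 - (1/6)x^2 - (2/3)x + 2/3
L_2(x) = (x + 2)(x + 1)(x - 2) / [-6] = -(1/6)x^3 - (1/6)x^2 + (2/3)x + 2/3
L_3(x) = (x + 2)(x + 1)(x - 1) / [12] = (1/12)x^3 + (1/6)x^2 - (1/12)x - 1/6
p(x) = 6·L_0 + (-2)·L_1 + 0·L_2 + (-14)·L_3
  6·L_0(x) = -(1/2)x^3 + x^2 + (1/2)x - 1
  (-2)·L_1(x) = -(1/3)x^3 + (1/3)x^2 + (4/3)x - 4/3
  0·L_2(x) = 0
  (-14)·L_3(x) = -(7/6)x^3 - (7/3)x^2 + (7/6)x + 7/3
Adding term by term: -2x^3 - x^2 + 3x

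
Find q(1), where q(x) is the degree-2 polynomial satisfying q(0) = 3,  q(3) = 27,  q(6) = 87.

7

Evaluate each Lagrange basis at x = 1:
L_0(1) = (-2)·(-5)/[(-3)·(-6)] = 5/9
L_1(1) = (1)·(-5)/[(3)·(-3)] = 5/9
L_2(1) = (1)·(-2)/[(6)·(3)] = -1/9
Sum: 3·(5/9) + 27·(5/9) + 87·(-1/9) = 7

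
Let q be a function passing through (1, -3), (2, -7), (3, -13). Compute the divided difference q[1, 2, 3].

-1

q[1,2] = (-7 - (-3)) / (2 - 1) = -4
q[2,3] = (-13 - (-7)) / (3 - 2) = -6
q[1,2,3] = (-6 - (-4)) / (3 - 1) = -1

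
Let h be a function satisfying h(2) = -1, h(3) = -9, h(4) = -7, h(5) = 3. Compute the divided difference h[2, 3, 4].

5

h[2,3] = (-9 - (-1)) / (3 - 2) = -8
h[3,4] = (-7 - (-9)) / (4 - 3) = 2
h[2,3,4] = (2 - (-8)) / (4 - 2) = 5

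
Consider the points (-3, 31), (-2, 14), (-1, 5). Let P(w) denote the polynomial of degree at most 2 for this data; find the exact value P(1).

11

L_0(1) = (3)·(2)/[(-1)·(-2)] = 3
L_1(1) = (4)·(2)/[(1)·(-1)] = -8
L_2(1) = (4)·(3)/[(2)·(1)] = 6
Sum: 31·(3) + 14·(-8) + 5·(6) = 11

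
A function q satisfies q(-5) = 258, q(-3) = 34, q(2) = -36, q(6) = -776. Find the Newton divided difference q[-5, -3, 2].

14

q[-5,-3] = (34 - 258) / (-3 - (-5)) = -112
q[-3,2] = (-36 - 34) / (2 - (-3)) = -14
q[-5,-3,2] = (-14 - (-112)) / (2 - (-5)) = 14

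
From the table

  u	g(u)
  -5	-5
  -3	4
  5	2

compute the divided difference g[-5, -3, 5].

g[-5,-3] = (4 - (-5)) / (-3 - (-5)) = 9/2
g[-3,5] = (2 - 4) / (5 - (-3)) = -1/4
g[-5,-3,5] = (-1/4 - 9/2) / (5 - (-5)) = -19/40

-19/40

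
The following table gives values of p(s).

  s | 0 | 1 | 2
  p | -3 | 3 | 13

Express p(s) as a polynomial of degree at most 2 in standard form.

p(s) = 2s^2 + 4s - 3

L_0(s) = (s - 1)(s - 2) / [2] = (1/2)s^2 - (3/2)s + 1
L_1(s) = s(s - 2) / [-1] = -s^2 + 2s
L_2(s) = s(s - 1) / [2] = (1/2)s^2 - (1/2)s
p(s) = (-3)·L_0 + 3·L_1 + 13·L_2
  (-3)·L_0(s) = -(3/2)s^2 + (9/2)s - 3
  3·L_1(s) = -3s^2 + 6s
  13·L_2(s) = (13/2)s^2 - (13/2)s
Adding term by term: 2s^2 + 4s - 3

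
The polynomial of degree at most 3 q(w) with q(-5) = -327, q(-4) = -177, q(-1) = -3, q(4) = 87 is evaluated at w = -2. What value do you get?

L_0(-2) = (2)·(-1)·(-6)/[(-1)·(-4)·(-9)] = -1/3
L_1(-2) = (3)·(-1)·(-6)/[(1)·(-3)·(-8)] = 3/4
L_2(-2) = (3)·(2)·(-6)/[(4)·(3)·(-5)] = 3/5
L_3(-2) = (3)·(2)·(-1)/[(9)·(8)·(5)] = -1/60
Sum: (-327)·(-1/3) + (-177)·(3/4) + (-3)·(3/5) + 87·(-1/60) = -27

-27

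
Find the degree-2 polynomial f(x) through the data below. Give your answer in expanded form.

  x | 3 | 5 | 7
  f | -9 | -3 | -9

Build the Lagrange basis polynomials:
L_0(x) = (x - 5)(x - 7) / [8] = (1/8)x^2 - (3/2)x + 35/8
L_1(x) = (x - 3)(x - 7) / [-4] = -(1/4)x^2 + (5/2)x - 21/4
L_2(x) = (x - 3)(x - 5) / [8] = (1/8)x^2 - x + 15/8
f(x) = (-9)·L_0 + (-3)·L_1 + (-9)·L_2
  (-9)·L_0(x) = -(9/8)x^2 + (27/2)x - 315/8
  (-3)·L_1(x) = (3/4)x^2 - (15/2)x + 63/4
  (-9)·L_2(x) = -(9/8)x^2 + 9x - 135/8
Adding term by term: -(3/2)x^2 + 15x - 81/2

f(x) = -(3/2)x^2 + 15x - 81/2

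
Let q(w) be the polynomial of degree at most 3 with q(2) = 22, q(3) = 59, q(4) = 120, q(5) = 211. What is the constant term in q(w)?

-4

Build the Lagrange basis polynomials:
L_0(w) = (w - 3)(w - 4)(w - 5) / [-6] = -(1/6)w^3 + 2w^2 - (47/6)w + 10
L_1(w) = (w - 2)(w - 4)(w - 5) / [2] = (1/2)w^3 - (11/2)w^2 + 19w - 20
L_2(w) = (w - 2)(w - 3)(w - 5) / [-2] = -(1/2)w^3 + 5w^2 - (31/2)w + 15
L_3(w) = (w - 2)(w - 3)(w - 4) / [6] = (1/6)w^3 - (3/2)w^2 + (13/3)w - 4
q(w) = 22·L_0 + 59·L_1 + 120·L_2 + 211·L_3
Only the constant term is needed; take it from each L_i and combine:
22·(10) + 59·(-20) + 120·(15) + 211·(-4) = -4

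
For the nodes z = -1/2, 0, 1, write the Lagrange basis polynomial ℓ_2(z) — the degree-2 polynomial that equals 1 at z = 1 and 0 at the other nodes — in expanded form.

ℓ_2(z) = (z + 1/2)z / [(3/2)·(1)]
       = (z^2 + (1/2)z) / (3/2)

ℓ_2(z) = (2/3)z^2 + (1/3)z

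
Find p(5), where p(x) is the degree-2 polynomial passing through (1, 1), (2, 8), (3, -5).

-91

Evaluate each Lagrange basis at x = 5:
L_0(5) = (3)·(2)/[(-1)·(-2)] = 3
L_1(5) = (4)·(2)/[(1)·(-1)] = -8
L_2(5) = (4)·(3)/[(2)·(1)] = 6
Sum: 1·(3) + 8·(-8) + (-5)·(6) = -91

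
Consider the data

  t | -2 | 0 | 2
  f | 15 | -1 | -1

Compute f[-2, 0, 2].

2

f[-2,0] = (-1 - 15) / (0 - (-2)) = -8
f[0,2] = (-1 - (-1)) / (2 - 0) = 0
f[-2,0,2] = (0 - (-8)) / (2 - (-2)) = 2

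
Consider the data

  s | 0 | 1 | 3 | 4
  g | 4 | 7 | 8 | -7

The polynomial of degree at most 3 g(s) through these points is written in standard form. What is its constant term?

4

Build the Lagrange basis polynomials:
L_0(s) = (s - 1)(s - 3)(s - 4) / [-12] = -(1/12)s^3 + (2/3)s^2 - (19/12)s + 1
L_1(s) = s(s - 3)(s - 4) / [6] = (1/6)s^3 - (7/6)s^2 + 2s
L_2(s) = s(s - 1)(s - 4) / [-6] = -(1/6)s^3 + (5/6)s^2 - (2/3)s
L_3(s) = s(s - 1)(s - 3) / [12] = (1/12)s^3 - (1/3)s^2 + (1/4)s
g(s) = 4·L_0 + 7·L_1 + 8·L_2 + (-7)·L_3
Only the constant term is needed; take it from each L_i and combine:
4·(1) + 7·(0) + 8·(0) + (-7)·(0) = 4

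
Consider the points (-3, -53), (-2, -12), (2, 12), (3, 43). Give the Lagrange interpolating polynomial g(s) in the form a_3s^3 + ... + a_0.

g(s) = 2s^3 - s^2 - 2s + 4

Build the Lagrange basis polynomials:
L_0(s) = (s + 2)(s - 2)(s - 3) / [-30] = -(1/30)s^3 + (1/10)s^2 + (2/15)s - 2/5
L_1(s) = (s + 3)(s - 2)(s - 3) / [20] = (1/20)s^3 - (1/10)s^2 - (9/20)s + 9/10
L_2(s) = (s + 3)(s + 2)(s - 3) / [-20] = -(1/20)s^3 - (1/10)s^2 + (9/20)s + 9/10
L_3(s) = (s + 3)(s + 2)(s - 2) / [30] = (1/30)s^3 + (1/10)s^2 - (2/15)s - 2/5
g(s) = (-53)·L_0 + (-12)·L_1 + 12·L_2 + 43·L_3
  (-53)·L_0(s) = (53/30)s^3 - (53/10)s^2 - (106/15)s + 106/5
  (-12)·L_1(s) = -(3/5)s^3 + (6/5)s^2 + (27/5)s - 54/5
  12·L_2(s) = -(3/5)s^3 - (6/5)s^2 + (27/5)s + 54/5
  43·L_3(s) = (43/30)s^3 + (43/10)s^2 - (86/15)s - 86/5
Adding term by term: 2s^3 - s^2 - 2s + 4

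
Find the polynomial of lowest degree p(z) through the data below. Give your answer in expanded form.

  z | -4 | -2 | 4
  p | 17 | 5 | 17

Build the Lagrange basis polynomials:
L_0(z) = (z + 2)(z - 4) / [16] = (1/16)z^2 - (1/8)z - 1/2
L_1(z) = (z + 4)(z - 4) / [-12] = -(1/12)z^2 + 4/3
L_2(z) = (z + 4)(z + 2) / [48] = (1/48)z^2 + (1/8)z + 1/6
p(z) = 17·L_0 + 5·L_1 + 17·L_2
  17·L_0(z) = (17/16)z^2 - (17/8)z - 17/2
  5·L_1(z) = -(5/12)z^2 + 20/3
  17·L_2(z) = (17/48)z^2 + (17/8)z + 17/6
Adding term by term: z^2 + 1

p(z) = z^2 + 1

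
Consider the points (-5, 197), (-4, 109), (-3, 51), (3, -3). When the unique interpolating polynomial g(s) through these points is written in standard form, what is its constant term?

Build the Lagrange basis polynomials:
L_0(s) = (s + 4)(s + 3)(s - 3) / [-16] = -(1/16)s^3 - (1/4)s^2 + (9/16)s + 9/4
L_1(s) = (s + 5)(s + 3)(s - 3) / [7] = (1/7)s^3 + (5/7)s^2 - (9/7)s - 45/7
L_2(s) = (s + 5)(s + 4)(s - 3) / [-12] = -(1/12)s^3 - (1/2)s^2 + (7/12)s + 5
L_3(s) = (s + 5)(s + 4)(s + 3) / [336] = (1/336)s^3 + (1/28)s^2 + (47/336)s + 5/28
g(s) = 197·L_0 + 109·L_1 + 51·L_2 + (-3)·L_3
Only the constant term is needed; take it from each L_i and combine:
197·(9/4) + 109·(-45/7) + 51·(5) + (-3)·(5/28) = -3

-3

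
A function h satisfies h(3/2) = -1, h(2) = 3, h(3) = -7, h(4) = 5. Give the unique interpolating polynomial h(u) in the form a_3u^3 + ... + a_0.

h(u) = (46/5)u^3 - (359/5)u^2 + (871/5)u - 659/5

L_0(u) = (u - 2)(u - 3)(u - 4) / [-15/8] = -(8/15)u^3 + (24/5)u^2 - (208/15)u + 64/5
L_1(u) = (u - 3/2)(u - 3)(u - 4) / [1] = u^3 - (17/2)u^2 + (45/2)u - 18
L_2(u) = (u - 3/2)(u - 2)(u - 4) / [-3/2] = -(2/3)u^3 + 5u^2 - (34/3)u + 8
L_3(u) = (u - 3/2)(u - 2)(u - 3) / [5] = (1/5)u^3 - (13/10)u^2 + (27/10)u - 9/5
h(u) = (-1)·L_0 + 3·L_1 + (-7)·L_2 + 5·L_3
  (-1)·L_0(u) = (8/15)u^3 - (24/5)u^2 + (208/15)u - 64/5
  3·L_1(u) = 3u^3 - (51/2)u^2 + (135/2)u - 54
  (-7)·L_2(u) = (14/3)u^3 - 35u^2 + (238/3)u - 56
  5·L_3(u) = u^3 - (13/2)u^2 + (27/2)u - 9
Adding term by term: (46/5)u^3 - (359/5)u^2 + (871/5)u - 659/5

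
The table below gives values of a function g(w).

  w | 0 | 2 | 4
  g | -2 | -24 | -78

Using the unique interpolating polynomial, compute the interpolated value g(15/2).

Using Newton's divided-difference form:
g[0,2] = (-24 - (-2)) / (2 - 0) = -11
g[2,4] = (-78 - (-24)) / (4 - 2) = -27
g[0,2,4] = (-27 - (-11)) / (4 - 0) = -4
g(15/2) = -2 + (-11)·(15/2) + (-4)·(15/2)·(11/2) = -499/2

-499/2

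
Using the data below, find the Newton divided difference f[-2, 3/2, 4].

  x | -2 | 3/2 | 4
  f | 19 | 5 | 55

f[-2,3/2] = (5 - 19) / (3/2 - (-2)) = -4
f[3/2,4] = (55 - 5) / (4 - 3/2) = 20
f[-2,3/2,4] = (20 - (-4)) / (4 - (-2)) = 4

4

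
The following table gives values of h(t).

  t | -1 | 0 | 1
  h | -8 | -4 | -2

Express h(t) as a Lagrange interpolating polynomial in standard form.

L_0(t) = t(t - 1) / [2] = (1/2)t^2 - (1/2)t
L_1(t) = (t + 1)(t - 1) / [-1] = -t^2 + 1
L_2(t) = (t + 1)t / [2] = (1/2)t^2 + (1/2)t
h(t) = (-8)·L_0 + (-4)·L_1 + (-2)·L_2
  (-8)·L_0(t) = -4t^2 + 4t
  (-4)·L_1(t) = 4t^2 - 4
  (-2)·L_2(t) = -t^2 - t
Adding term by term: -t^2 + 3t - 4

h(t) = -t^2 + 3t - 4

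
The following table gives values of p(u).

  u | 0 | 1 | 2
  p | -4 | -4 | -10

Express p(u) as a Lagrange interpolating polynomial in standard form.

p(u) = -3u^2 + 3u - 4

Build the Lagrange basis polynomials:
L_0(u) = (u - 1)(u - 2) / [2] = (1/2)u^2 - (3/2)u + 1
L_1(u) = u(u - 2) / [-1] = -u^2 + 2u
L_2(u) = u(u - 1) / [2] = (1/2)u^2 - (1/2)u
p(u) = (-4)·L_0 + (-4)·L_1 + (-10)·L_2
  (-4)·L_0(u) = -2u^2 + 6u - 4
  (-4)·L_1(u) = 4u^2 - 8u
  (-10)·L_2(u) = -5u^2 + 5u
Adding term by term: -3u^2 + 3u - 4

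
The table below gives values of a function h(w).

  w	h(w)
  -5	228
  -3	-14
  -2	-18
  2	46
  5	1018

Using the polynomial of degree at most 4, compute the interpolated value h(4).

Using Newton's divided-difference form:
h[-5,-3] = (-14 - 228) / (-3 - (-5)) = -121
h[-3,-2] = (-18 - (-14)) / (-2 - (-3)) = -4
h[-2,2] = (46 - (-18)) / (2 - (-2)) = 16
h[2,5] = (1018 - 46) / (5 - 2) = 324
h[-5,-3,-2] = (-4 - (-121)) / (-2 - (-5)) = 39
h[-3,-2,2] = (16 - (-4)) / (2 - (-3)) = 4
h[-2,2,5] = (324 - 16) / (5 - (-2)) = 44
h[-5,-3,-2,2] = (4 - 39) / (2 - (-5)) = -5
h[-3,-2,2,5] = (44 - 4) / (5 - (-3)) = 5
h[-5,-3,-2,2,5] = (5 - (-5)) / (5 - (-5)) = 1
h(4) = 228 + (-121)·(9) + 39·(9)·(7) + (-5)·(9)·(7)·(6) + 1·(9)·(7)·(6)·(2) = 462

462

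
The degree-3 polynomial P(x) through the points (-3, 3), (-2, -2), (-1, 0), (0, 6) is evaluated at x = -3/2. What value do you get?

-27/16

L_0(-3/2) = (1/2)·(-1/2)·(-3/2)/[(-1)·(-2)·(-3)] = -1/16
L_1(-3/2) = (3/2)·(-1/2)·(-3/2)/[(1)·(-1)·(-2)] = 9/16
L_2(-3/2) = (3/2)·(1/2)·(-3/2)/[(2)·(1)·(-1)] = 9/16
L_3(-3/2) = (3/2)·(1/2)·(-1/2)/[(3)·(2)·(1)] = -1/16
Sum: 3·(-1/16) + (-2)·(9/16) + 0 + 6·(-1/16) = -27/16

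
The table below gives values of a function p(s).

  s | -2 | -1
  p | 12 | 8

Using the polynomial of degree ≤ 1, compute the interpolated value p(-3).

16

Evaluate each Lagrange basis at s = -3:
L_0(-3) = (-2)/[(-1)] = 2
L_1(-3) = (-1)/[(1)] = -1
Sum: 12·(2) + 8·(-1) = 16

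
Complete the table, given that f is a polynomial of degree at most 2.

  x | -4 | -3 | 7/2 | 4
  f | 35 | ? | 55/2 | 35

The 3 known values determine f uniquely (degree ≤ 2).
L_0(-3) = (-13/2)·(-7)/[(-15/2)·(-8)] = 91/120
L_1(-3) = (1)·(-7)/[(15/2)·(-1/2)] = 28/15
L_2(-3) = (1)·(-13/2)/[(8)·(1/2)] = -13/8
Sum: 35·(91/120) + 55/2·(28/15) + 35·(-13/8) = 21

21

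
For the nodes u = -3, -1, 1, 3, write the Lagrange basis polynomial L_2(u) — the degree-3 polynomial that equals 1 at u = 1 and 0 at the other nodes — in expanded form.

L_2(u) = (u + 3)(u + 1)(u - 3) / [(4)·(2)·(-2)]
       = (u^3 + u^2 - 9u - 9) / (-16)

L_2(u) = -(1/16)u^3 - (1/16)u^2 + (9/16)u + 9/16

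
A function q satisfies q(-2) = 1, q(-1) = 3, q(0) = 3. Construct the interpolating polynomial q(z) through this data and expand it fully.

Newton's divided differences:
q[-2,-1] = (3 - 1) / (-1 - (-2)) = 2
q[-1,0] = (3 - 3) / (0 - (-1)) = 0
q[-2,-1,0] = (0 - 2) / (0 - (-2)) = -1
q(z) = 1 + 2·(z + 2) + (-1)·(z + 2)(z + 1)
Expanding: q(z) = -z^2 - z + 3

q(z) = -z^2 - z + 3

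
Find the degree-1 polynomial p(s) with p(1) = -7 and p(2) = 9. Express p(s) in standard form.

Build the Lagrange basis polynomials:
L_0(s) = (s - 2) / [-1] = -s + 2
L_1(s) = (s - 1) / [1] = s - 1
p(s) = (-7)·L_0 + 9·L_1
  (-7)·L_0(s) = 7s - 14
  9·L_1(s) = 9s - 9
Adding term by term: 16s - 23

p(s) = 16s - 23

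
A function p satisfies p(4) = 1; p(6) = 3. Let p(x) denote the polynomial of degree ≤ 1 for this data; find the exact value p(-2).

Evaluate each Lagrange basis at x = -2:
L_0(-2) = (-8)/[(-2)] = 4
L_1(-2) = (-6)/[(2)] = -3
Sum: 1·(4) + 3·(-3) = -5

-5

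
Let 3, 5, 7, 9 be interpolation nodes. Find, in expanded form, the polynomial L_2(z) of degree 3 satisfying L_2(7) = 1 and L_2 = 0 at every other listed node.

L_2(z) = (z - 3)(z - 5)(z - 9) / [(4)·(2)·(-2)]
       = (z^3 - 17z^2 + 87z - 135) / (-16)

L_2(z) = -(1/16)z^3 + (17/16)z^2 - (87/16)z + 135/16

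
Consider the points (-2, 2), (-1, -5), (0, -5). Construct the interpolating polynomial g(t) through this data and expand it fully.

g(t) = (7/2)t^2 + (7/2)t - 5

L_0(t) = (t + 1)t / [2] = (1/2)t^2 + (1/2)t
L_1(t) = (t + 2)t / [-1] = -t^2 - 2t
L_2(t) = (t + 2)(t + 1) / [2] = (1/2)t^2 + (3/2)t + 1
g(t) = 2·L_0 + (-5)·L_1 + (-5)·L_2
  2·L_0(t) = t^2 + t
  (-5)·L_1(t) = 5t^2 + 10t
  (-5)·L_2(t) = -(5/2)t^2 - (15/2)t - 5
Adding term by term: (7/2)t^2 + (7/2)t - 5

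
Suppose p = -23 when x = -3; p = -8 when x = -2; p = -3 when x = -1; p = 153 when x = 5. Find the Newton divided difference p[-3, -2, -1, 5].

p[-3,-2] = (-8 - (-23)) / (-2 - (-3)) = 15
p[-2,-1] = (-3 - (-8)) / (-1 - (-2)) = 5
p[-1,5] = (153 - (-3)) / (5 - (-1)) = 26
p[-3,-2,-1] = (5 - 15) / (-1 - (-3)) = -5
p[-2,-1,5] = (26 - 5) / (5 - (-2)) = 3
p[-3,-2,-1,5] = (3 - (-5)) / (5 - (-3)) = 1

1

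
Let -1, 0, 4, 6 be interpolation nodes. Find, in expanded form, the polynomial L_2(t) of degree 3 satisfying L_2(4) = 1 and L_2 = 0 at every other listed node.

L_2(t) = (t + 1)t(t - 6) / [(5)·(4)·(-2)]
       = (t^3 - 5t^2 - 6t) / (-40)

L_2(t) = -(1/40)t^3 + (1/8)t^2 + (3/20)t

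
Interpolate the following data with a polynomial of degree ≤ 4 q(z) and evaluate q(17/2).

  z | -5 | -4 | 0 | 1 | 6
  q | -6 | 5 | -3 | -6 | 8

L_0(17/2) = (25/2)·(17/2)·(15/2)·(5/2)/[(-1)·(-5)·(-6)·(-11)] = 2125/352
L_1(17/2) = (27/2)·(17/2)·(15/2)·(5/2)/[(1)·(-4)·(-5)·(-10)] = -1377/128
L_2(17/2) = (27/2)·(25/2)·(15/2)·(5/2)/[(5)·(4)·(-1)·(-6)] = 3375/128
L_3(17/2) = (27/2)·(25/2)·(17/2)·(5/2)/[(6)·(5)·(1)·(-5)] = -765/32
L_4(17/2) = (27/2)·(25/2)·(17/2)·(15/2)/[(11)·(10)·(6)·(5)] = 2295/704
Sum: (-6)·(2125/352) + 5·(-1377/128) + (-3)·(3375/128) + (-6)·(-765/32) + 8·(2295/704) = 285/704

285/704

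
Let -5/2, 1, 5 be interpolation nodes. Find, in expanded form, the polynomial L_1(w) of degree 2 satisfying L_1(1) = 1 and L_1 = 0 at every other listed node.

L_1(w) = -(1/14)w^2 + (5/28)w + 25/28

L_1(w) = (w + 5/2)(w - 5) / [(7/2)·(-4)]
       = (w^2 - (5/2)w - 25/2) / (-14)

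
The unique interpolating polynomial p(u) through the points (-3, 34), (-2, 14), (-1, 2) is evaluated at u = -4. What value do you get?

Evaluate each Lagrange basis at u = -4:
L_0(-4) = (-2)·(-3)/[(-1)·(-2)] = 3
L_1(-4) = (-1)·(-3)/[(1)·(-1)] = -3
L_2(-4) = (-1)·(-2)/[(2)·(1)] = 1
Sum: 34·(3) + 14·(-3) + 2·(1) = 62

62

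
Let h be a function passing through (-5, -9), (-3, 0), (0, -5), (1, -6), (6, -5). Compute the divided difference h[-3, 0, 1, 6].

1/270

h[-3,0] = (-5 - 0) / (0 - (-3)) = -5/3
h[0,1] = (-6 - (-5)) / (1 - 0) = -1
h[1,6] = (-5 - (-6)) / (6 - 1) = 1/5
h[-3,0,1] = (-1 - (-5/3)) / (1 - (-3)) = 1/6
h[0,1,6] = (1/5 - (-1)) / (6 - 0) = 1/5
h[-3,0,1,6] = (1/5 - 1/6) / (6 - (-3)) = 1/270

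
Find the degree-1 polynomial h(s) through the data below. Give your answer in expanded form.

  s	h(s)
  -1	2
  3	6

h(s) = s + 3

Build the Lagrange basis polynomials:
L_0(s) = (s - 3) / [-4] = -(1/4)s + 3/4
L_1(s) = (s + 1) / [4] = (1/4)s + 1/4
h(s) = 2·L_0 + 6·L_1
  2·L_0(s) = -(1/2)s + 3/2
  6·L_1(s) = (3/2)s + 3/2
Adding term by term: s + 3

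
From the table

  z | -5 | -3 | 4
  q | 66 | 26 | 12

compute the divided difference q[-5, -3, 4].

2

q[-5,-3] = (26 - 66) / (-3 - (-5)) = -20
q[-3,4] = (12 - 26) / (4 - (-3)) = -2
q[-5,-3,4] = (-2 - (-20)) / (4 - (-5)) = 2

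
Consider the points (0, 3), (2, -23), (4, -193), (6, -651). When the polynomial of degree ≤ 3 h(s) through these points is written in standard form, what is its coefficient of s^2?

Build the Lagrange basis polynomials:
L_0(s) = (s - 2)(s - 4)(s - 6) / [-48] = -(1/48)s^3 + (1/4)s^2 - (11/12)s + 1
L_1(s) = s(s - 4)(s - 6) / [16] = (1/16)s^3 - (5/8)s^2 + (3/2)s
L_2(s) = s(s - 2)(s - 6) / [-16] = -(1/16)s^3 + (1/2)s^2 - (3/4)s
L_3(s) = s(s - 2)(s - 4) / [48] = (1/48)s^3 - (1/8)s^2 + (1/6)s
h(s) = 3·L_0 + (-23)·L_1 + (-193)·L_2 + (-651)·L_3
Only the coefficient of s^2 is needed; take it from each L_i and combine:
3·(1/4) + (-23)·(-5/8) + (-193)·(1/2) + (-651)·(-1/8) = 0

0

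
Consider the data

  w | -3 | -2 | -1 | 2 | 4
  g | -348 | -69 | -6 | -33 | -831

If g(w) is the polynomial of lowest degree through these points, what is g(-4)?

-1095

Evaluate each Lagrange basis at w = -4:
L_0(-4) = (-2)·(-3)·(-6)·(-8)/[(-1)·(-2)·(-5)·(-7)] = 144/35
L_1(-4) = (-1)·(-3)·(-6)·(-8)/[(1)·(-1)·(-4)·(-6)] = -6
L_2(-4) = (-1)·(-2)·(-6)·(-8)/[(2)·(1)·(-3)·(-5)] = 16/5
L_3(-4) = (-1)·(-2)·(-3)·(-8)/[(5)·(4)·(3)·(-2)] = -2/5
L_4(-4) = (-1)·(-2)·(-3)·(-6)/[(7)·(6)·(5)·(2)] = 3/35
Sum: (-348)·(144/35) + (-69)·(-6) + (-6)·(16/5) + (-33)·(-2/5) + (-831)·(3/35) = -1095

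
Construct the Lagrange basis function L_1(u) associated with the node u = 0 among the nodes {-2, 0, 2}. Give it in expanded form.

L_1(u) = (u + 2)(u - 2) / [(2)·(-2)]
       = (u^2 - 4) / (-4)

L_1(u) = -(1/4)u^2 + 1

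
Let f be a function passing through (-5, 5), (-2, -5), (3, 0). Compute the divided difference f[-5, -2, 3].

f[-5,-2] = (-5 - 5) / (-2 - (-5)) = -10/3
f[-2,3] = (0 - (-5)) / (3 - (-2)) = 1
f[-5,-2,3] = (1 - (-10/3)) / (3 - (-5)) = 13/24

13/24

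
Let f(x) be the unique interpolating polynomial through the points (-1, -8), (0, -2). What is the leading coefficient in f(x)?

6

The leading coefficient equals the top divided difference f[-1,0].
f[-1,0] = (-2 - (-8)) / (0 - (-1)) = 6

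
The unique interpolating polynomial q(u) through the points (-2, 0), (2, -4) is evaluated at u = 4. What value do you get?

Evaluate each Lagrange basis at u = 4:
L_0(4) = (2)/[(-4)] = -1/2
L_1(4) = (6)/[(4)] = 3/2
Sum: 0 + (-4)·(3/2) = -6

-6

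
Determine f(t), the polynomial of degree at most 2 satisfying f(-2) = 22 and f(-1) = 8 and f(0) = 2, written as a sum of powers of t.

Newton's divided differences:
f[-2,-1] = (8 - 22) / (-1 - (-2)) = -14
f[-1,0] = (2 - 8) / (0 - (-1)) = -6
f[-2,-1,0] = (-6 - (-14)) / (0 - (-2)) = 4
f(t) = 22 + (-14)·(t + 2) + 4·(t + 2)(t + 1)
Expanding: f(t) = 4t^2 - 2t + 2

f(t) = 4t^2 - 2t + 2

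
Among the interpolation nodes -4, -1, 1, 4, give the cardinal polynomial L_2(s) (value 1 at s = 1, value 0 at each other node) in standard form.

L_2(s) = (s + 4)(s + 1)(s - 4) / [(5)·(2)·(-3)]
       = (s^3 + s^2 - 16s - 16) / (-30)

L_2(s) = -(1/30)s^3 - (1/30)s^2 + (8/15)s + 8/15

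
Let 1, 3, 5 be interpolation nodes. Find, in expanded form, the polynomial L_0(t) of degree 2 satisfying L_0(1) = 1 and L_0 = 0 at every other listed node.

L_0(t) = (t - 3)(t - 5) / [(-2)·(-4)]
       = (t^2 - 8t + 15) / (8)

L_0(t) = (1/8)t^2 - t + 15/8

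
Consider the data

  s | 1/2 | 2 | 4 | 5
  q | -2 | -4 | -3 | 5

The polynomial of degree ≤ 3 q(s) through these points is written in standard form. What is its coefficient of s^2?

-881/378

L_0(s) = (s - 2)(s - 4)(s - 5) / [-189/8] = -(8/189)s^3 + (88/189)s^2 - (304/189)s + 320/189
L_1(s) = (s - 1/2)(s - 4)(s - 5) / [9] = (1/9)s^3 - (19/18)s^2 + (49/18)s - 10/9
L_2(s) = (s - 1/2)(s - 2)(s - 5) / [-7] = -(1/7)s^3 + (15/14)s^2 - (27/14)s + 5/7
L_3(s) = (s - 1/2)(s - 2)(s - 4) / [27/2] = (2/27)s^3 - (13/27)s^2 + (22/27)s - 8/27
q(s) = (-2)·L_0 + (-4)·L_1 + (-3)·L_2 + 5·L_3
Only the coefficient of s^2 is needed; take it from each L_i and combine:
(-2)·(88/189) + (-4)·(-19/18) + (-3)·(15/14) + 5·(-13/27) = -881/378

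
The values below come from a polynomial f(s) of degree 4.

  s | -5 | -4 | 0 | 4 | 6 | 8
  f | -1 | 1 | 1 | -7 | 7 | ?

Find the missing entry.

3039/55

The 5 known values determine f uniquely (degree ≤ 4).
Evaluate each Lagrange basis at s = 8:
L_0(8) = (12)·(8)·(4)·(2)/[(-1)·(-5)·(-9)·(-11)] = 256/165
L_1(8) = (13)·(8)·(4)·(2)/[(1)·(-4)·(-8)·(-10)] = -13/5
L_2(8) = (13)·(12)·(4)·(2)/[(5)·(4)·(-4)·(-6)] = 13/5
L_3(8) = (13)·(12)·(8)·(2)/[(9)·(8)·(4)·(-2)] = -13/3
L_4(8) = (13)·(12)·(8)·(4)/[(11)·(10)·(6)·(2)] = 208/55
Sum: (-1)·(256/165) + 1·(-13/5) + 1·(13/5) + (-7)·(-13/3) + 7·(208/55) = 3039/55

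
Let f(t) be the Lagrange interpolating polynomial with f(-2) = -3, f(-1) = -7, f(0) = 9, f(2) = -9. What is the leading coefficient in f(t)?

-55/12

Build the Lagrange basis polynomials:
L_0(t) = (t + 1)t(t - 2) / [-8] = -(1/8)t^3 + (1/8)t^2 + (1/4)t
L_1(t) = (t + 2)t(t - 2) / [3] = (1/3)t^3 - (4/3)t
L_2(t) = (t + 2)(t + 1)(t - 2) / [-4] = -(1/4)t^3 - (1/4)t^2 + t + 1
L_3(t) = (t + 2)(t + 1)t / [24] = (1/24)t^3 + (1/8)t^2 + (1/12)t
f(t) = (-3)·L_0 + (-7)·L_1 + 9·L_2 + (-9)·L_3
Only the coefficient of t^3 is needed; take it from each L_i and combine:
(-3)·(-1/8) + (-7)·(1/3) + 9·(-1/4) + (-9)·(1/24) = -55/12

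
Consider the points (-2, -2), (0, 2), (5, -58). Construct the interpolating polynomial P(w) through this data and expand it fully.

P(w) = -2w^2 - 2w + 2

L_0(w) = w(w - 5) / [14] = (1/14)w^2 - (5/14)w
L_1(w) = (w + 2)(w - 5) / [-10] = -(1/10)w^2 + (3/10)w + 1
L_2(w) = (w + 2)w / [35] = (1/35)w^2 + (2/35)w
P(w) = (-2)·L_0 + 2·L_1 + (-58)·L_2
  (-2)·L_0(w) = -(1/7)w^2 + (5/7)w
  2·L_1(w) = -(1/5)w^2 + (3/5)w + 2
  (-58)·L_2(w) = -(58/35)w^2 - (116/35)w
Adding term by term: -2w^2 - 2w + 2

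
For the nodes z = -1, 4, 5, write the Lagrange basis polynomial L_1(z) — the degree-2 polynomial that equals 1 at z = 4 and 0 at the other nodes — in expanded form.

L_1(z) = -(1/5)z^2 + (4/5)z + 1

L_1(z) = (z + 1)(z - 5) / [(5)·(-1)]
       = (z^2 - 4z - 5) / (-5)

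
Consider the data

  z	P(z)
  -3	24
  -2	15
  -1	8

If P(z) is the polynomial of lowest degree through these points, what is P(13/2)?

Evaluate each Lagrange basis at z = 13/2:
L_0(13/2) = (17/2)·(15/2)/[(-1)·(-2)] = 255/8
L_1(13/2) = (19/2)·(15/2)/[(1)·(-1)] = -285/4
L_2(13/2) = (19/2)·(17/2)/[(2)·(1)] = 323/8
Sum: 24·(255/8) + 15·(-285/4) + 8·(323/8) = 77/4

77/4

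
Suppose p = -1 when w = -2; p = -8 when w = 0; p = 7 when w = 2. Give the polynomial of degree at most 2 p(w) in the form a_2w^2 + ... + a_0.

p(w) = (11/4)w^2 + 2w - 8

Newton's divided differences:
p[-2,0] = (-8 - (-1)) / (0 - (-2)) = -7/2
p[0,2] = (7 - (-8)) / (2 - 0) = 15/2
p[-2,0,2] = (15/2 - (-7/2)) / (2 - (-2)) = 11/4
p(w) = -1 + (-7/2)·(w + 2) + (11/4)·(w + 2)w
Expanding: p(w) = (11/4)w^2 + 2w - 8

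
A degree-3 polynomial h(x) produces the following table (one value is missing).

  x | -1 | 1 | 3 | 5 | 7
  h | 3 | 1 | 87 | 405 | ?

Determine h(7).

1099

The 4 known values determine h uniquely (degree ≤ 3).
Evaluate each Lagrange basis at x = 7:
L_0(7) = (6)·(4)·(2)/[(-2)·(-4)·(-6)] = -1
L_1(7) = (8)·(4)·(2)/[(2)·(-2)·(-4)] = 4
L_2(7) = (8)·(6)·(2)/[(4)·(2)·(-2)] = -6
L_3(7) = (8)·(6)·(4)/[(6)·(4)·(2)] = 4
Sum: 3·(-1) + 1·(4) + 87·(-6) + 405·(4) = 1099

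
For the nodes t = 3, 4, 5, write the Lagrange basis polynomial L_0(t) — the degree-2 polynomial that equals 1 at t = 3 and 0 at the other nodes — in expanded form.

L_0(t) = (1/2)t^2 - (9/2)t + 10

L_0(t) = (t - 4)(t - 5) / [(-1)·(-2)]
       = (t^2 - 9t + 20) / (2)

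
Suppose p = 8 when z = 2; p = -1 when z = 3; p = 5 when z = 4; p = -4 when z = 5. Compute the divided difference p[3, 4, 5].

-15/2

p[3,4] = (5 - (-1)) / (4 - 3) = 6
p[4,5] = (-4 - 5) / (5 - 4) = -9
p[3,4,5] = (-9 - 6) / (5 - 3) = -15/2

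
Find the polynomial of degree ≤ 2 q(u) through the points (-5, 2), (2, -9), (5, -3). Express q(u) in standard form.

L_0(u) = (u - 2)(u - 5) / [70] = (1/70)u^2 - (1/10)u + 1/7
L_1(u) = (u + 5)(u - 5) / [-21] = -(1/21)u^2 + 25/21
L_2(u) = (u + 5)(u - 2) / [30] = (1/30)u^2 + (1/10)u - 1/3
q(u) = 2·L_0 + (-9)·L_1 + (-3)·L_2
  2·L_0(u) = (1/35)u^2 - (1/5)u + 2/7
  (-9)·L_1(u) = (3/7)u^2 - 75/7
  (-3)·L_2(u) = -(1/10)u^2 - (3/10)u + 1
Adding term by term: (5/14)u^2 - (1/2)u - 66/7

q(u) = (5/14)u^2 - (1/2)u - 66/7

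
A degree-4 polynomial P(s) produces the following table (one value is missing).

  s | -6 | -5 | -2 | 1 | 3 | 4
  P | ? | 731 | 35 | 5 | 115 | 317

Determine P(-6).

1447

The 5 known values determine P uniquely (degree ≤ 4).
L_0(-6) = (-4)·(-7)·(-9)·(-10)/[(-3)·(-6)·(-8)·(-9)] = 35/18
L_1(-6) = (-1)·(-7)·(-9)·(-10)/[(3)·(-3)·(-5)·(-6)] = -7/3
L_2(-6) = (-1)·(-4)·(-9)·(-10)/[(6)·(3)·(-2)·(-3)] = 10/3
L_3(-6) = (-1)·(-4)·(-7)·(-10)/[(8)·(5)·(2)·(-1)] = -7/2
L_4(-6) = (-1)·(-4)·(-7)·(-9)/[(9)·(6)·(3)·(1)] = 14/9
Sum: 731·(35/18) + 35·(-7/3) + 5·(10/3) + 115·(-7/2) + 317·(14/9) = 1447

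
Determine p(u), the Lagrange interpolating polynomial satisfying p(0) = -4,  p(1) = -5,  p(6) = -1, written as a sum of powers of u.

p(u) = (3/10)u^2 - (13/10)u - 4

L_0(u) = (u - 1)(u - 6) / [6] = (1/6)u^2 - (7/6)u + 1
L_1(u) = u(u - 6) / [-5] = -(1/5)u^2 + (6/5)u
L_2(u) = u(u - 1) / [30] = (1/30)u^2 - (1/30)u
p(u) = (-4)·L_0 + (-5)·L_1 + (-1)·L_2
  (-4)·L_0(u) = -(2/3)u^2 + (14/3)u - 4
  (-5)·L_1(u) = u^2 - 6u
  (-1)·L_2(u) = -(1/30)u^2 + (1/30)u
Adding term by term: (3/10)u^2 - (13/10)u - 4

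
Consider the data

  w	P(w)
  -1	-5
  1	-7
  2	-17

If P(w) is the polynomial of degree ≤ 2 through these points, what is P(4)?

-55

Evaluate each Lagrange basis at w = 4:
L_0(4) = (3)·(2)/[(-2)·(-3)] = 1
L_1(4) = (5)·(2)/[(2)·(-1)] = -5
L_2(4) = (5)·(3)/[(3)·(1)] = 5
Sum: (-5)·(1) + (-7)·(-5) + (-17)·(5) = -55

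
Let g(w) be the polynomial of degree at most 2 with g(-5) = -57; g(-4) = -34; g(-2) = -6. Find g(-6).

-86

Evaluate each Lagrange basis at w = -6:
L_0(-6) = (-2)·(-4)/[(-1)·(-3)] = 8/3
L_1(-6) = (-1)·(-4)/[(1)·(-2)] = -2
L_2(-6) = (-1)·(-2)/[(3)·(2)] = 1/3
Sum: (-57)·(8/3) + (-34)·(-2) + (-6)·(1/3) = -86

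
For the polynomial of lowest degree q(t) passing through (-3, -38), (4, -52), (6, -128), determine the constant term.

Build the Lagrange basis polynomials:
L_0(t) = (t - 4)(t - 6) / [63] = (1/63)t^2 - (10/63)t + 8/21
L_1(t) = (t + 3)(t - 6) / [-14] = -(1/14)t^2 + (3/14)t + 9/7
L_2(t) = (t + 3)(t - 4) / [18] = (1/18)t^2 - (1/18)t - 2/3
q(t) = (-38)·L_0 + (-52)·L_1 + (-128)·L_2
Only the constant term is needed; take it from each L_i and combine:
(-38)·(8/21) + (-52)·(9/7) + (-128)·(-2/3) = 4

4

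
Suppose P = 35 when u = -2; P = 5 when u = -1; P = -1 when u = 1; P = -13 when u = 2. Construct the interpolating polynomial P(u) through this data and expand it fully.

P(u) = -3u^3 + 3u^2 - 1

Build the Lagrange basis polynomials:
L_0(u) = (u + 1)(u - 1)(u - 2) / [-12] = -(1/12)u^3 + (1/6)u^2 + (1/12)u - 1/6
L_1(u) = (u + 2)(u - 1)(u - 2) / [6] = (1/6)u^3 - (1/6)u^2 - (2/3)u + 2/3
L_2(u) = (u + 2)(u + 1)(u - 2) / [-6] = -(1/6)u^3 - (1/6)u^2 + (2/3)u + 2/3
L_3(u) = (u + 2)(u + 1)(u - 1) / [12] = (1/12)u^3 + (1/6)u^2 - (1/12)u - 1/6
P(u) = 35·L_0 + 5·L_1 + (-1)·L_2 + (-13)·L_3
  35·L_0(u) = -(35/12)u^3 + (35/6)u^2 + (35/12)u - 35/6
  5·L_1(u) = (5/6)u^3 - (5/6)u^2 - (10/3)u + 10/3
  (-1)·L_2(u) = (1/6)u^3 + (1/6)u^2 - (2/3)u - 2/3
  (-13)·L_3(u) = -(13/12)u^3 - (13/6)u^2 + (13/12)u + 13/6
Adding term by term: -3u^3 + 3u^2 - 1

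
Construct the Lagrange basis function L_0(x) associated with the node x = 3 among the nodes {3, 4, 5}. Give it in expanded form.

L_0(x) = (1/2)x^2 - (9/2)x + 10

L_0(x) = (x - 4)(x - 5) / [(-1)·(-2)]
       = (x^2 - 9x + 20) / (2)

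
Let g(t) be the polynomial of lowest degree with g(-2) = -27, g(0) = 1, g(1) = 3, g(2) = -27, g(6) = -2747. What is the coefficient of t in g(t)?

L_0(t) = t(t - 1)(t - 2)(t - 6) / [192] = (1/192)t^4 - (3/64)t^3 + (5/48)t^2 - (1/16)t
L_1(t) = (t + 2)(t - 1)(t - 2)(t - 6) / [-24] = -(1/24)t^4 + (7/24)t^3 - (1/12)t^2 - (7/6)t + 1
L_2(t) = (t + 2)t(t - 2)(t - 6) / [15] = (1/15)t^4 - (2/5)t^3 - (4/15)t^2 + (8/5)t
L_3(t) = (t + 2)t(t - 1)(t - 6) / [-32] = -(1/32)t^4 + (5/32)t^3 + (1/4)t^2 - (3/8)t
L_4(t) = (t + 2)t(t - 1)(t - 2) / [960] = (1/960)t^4 - (1/960)t^3 - (1/240)t^2 + (1/240)t
g(t) = (-27)·L_0 + 1·L_1 + 3·L_2 + (-27)·L_3 + (-2747)·L_4
Only the coefficient of t is needed; take it from each L_i and combine:
(-27)·(-1/16) + 1·(-7/6) + 3·(8/5) + (-27)·(-3/8) + (-2747)·(1/240) = 4

4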